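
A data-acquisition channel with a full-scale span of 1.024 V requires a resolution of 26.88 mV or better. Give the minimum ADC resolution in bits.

Number of steps required ≥ 1.024 V / 26.88 mV = 38.10.
Need 2^N ≥ 38.10; 2^5 = 32, 2^6 = 64.
Minimum N = 6.

6 bits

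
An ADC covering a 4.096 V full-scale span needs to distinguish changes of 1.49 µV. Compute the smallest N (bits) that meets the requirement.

22 bits

Number of steps required ≥ 4.096 V / 1.49 µV = 2748993.29.
Need 2^N ≥ 2748993.29; 2^21 = 2097152, 2^22 = 4194304.
Minimum N = 22.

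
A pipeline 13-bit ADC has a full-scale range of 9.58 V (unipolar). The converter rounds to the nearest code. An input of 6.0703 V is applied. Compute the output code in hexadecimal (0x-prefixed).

Full-scale span = 9.58 V; LSB = 9.58/2^13 = 1.169 mV.
(V_in − V_low)/LSB = (6.0703 − 0) / 0.00116943 = 5190.804.
Round → code 5191.
In hexadecimal (0x-prefixed): 0x1447.

code 0x1447 (decimal 5191)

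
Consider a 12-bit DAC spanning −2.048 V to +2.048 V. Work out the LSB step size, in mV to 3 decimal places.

Full-scale span = 4.096 V.
LSB = 4.096 / 2^12 = 4.096 / 4096 = 0.001 V = 1.000 mV.

1.000 mV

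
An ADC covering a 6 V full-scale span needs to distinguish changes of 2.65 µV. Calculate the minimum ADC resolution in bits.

22 bits

Number of steps required ≥ 6 V / 2.65 µV = 2264150.94.
Need 2^N ≥ 2264150.94; 2^21 = 2097152, 2^22 = 4194304.
Minimum N = 22.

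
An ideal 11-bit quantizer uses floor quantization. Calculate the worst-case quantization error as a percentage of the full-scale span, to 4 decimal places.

Truncating → worst-case error = 1 LSB = V_FS/2^11, so 100/2048 = 0.0488281 % of full scale.

0.0488 %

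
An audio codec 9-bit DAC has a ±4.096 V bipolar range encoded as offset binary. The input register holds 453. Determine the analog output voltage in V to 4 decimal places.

LSB = 8.192 V / 2^9 = 16.000 mV.
V_out = (−4.096) + 453 × 0.016 V = 3.152 V.

3.1520 V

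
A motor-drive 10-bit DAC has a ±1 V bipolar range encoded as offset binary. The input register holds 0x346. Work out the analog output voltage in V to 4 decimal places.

0.6367 V

LSB = 2 V / 2^10 = 1.953 mV.
Code 0x346 = 838 decimal.
V_out = (−1) + 838 × 0.00195312 V = 0.636719 V.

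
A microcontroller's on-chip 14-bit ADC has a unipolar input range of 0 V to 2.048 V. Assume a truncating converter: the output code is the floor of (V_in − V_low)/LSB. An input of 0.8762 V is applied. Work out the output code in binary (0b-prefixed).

code 0b1101101100001 (decimal 7009)

LSB = 2.048 V / 16384 = 125.00 µV.
Input sits at 7009.600 steps above V_low.
So the output code is 7009.
In binary (0b-prefixed): 0b1101101100001.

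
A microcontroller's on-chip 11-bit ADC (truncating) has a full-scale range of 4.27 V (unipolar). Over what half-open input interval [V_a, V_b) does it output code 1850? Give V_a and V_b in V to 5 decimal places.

LSB = 4.27/2^11 = 2.085 mV.
V_a = V_low + 1850·LSB = 3.85718 V; V_b = V_low + 1851·LSB = 3.85926 V.

[3.85718 V, 3.85926 V)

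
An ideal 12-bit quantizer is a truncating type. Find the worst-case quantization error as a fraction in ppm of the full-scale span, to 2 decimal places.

244.14 ppm

Truncating → worst-case error = 1 LSB = V_FS/2^12, so 1e+06/4096 = 244.141 ppm of full scale.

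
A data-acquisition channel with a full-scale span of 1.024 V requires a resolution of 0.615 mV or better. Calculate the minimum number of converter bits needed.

Number of steps required ≥ 1.024 V / 0.615 mV = 1665.04.
Need 2^N ≥ 1665.04; 2^10 = 1024, 2^11 = 2048.
Minimum N = 11.

11 bits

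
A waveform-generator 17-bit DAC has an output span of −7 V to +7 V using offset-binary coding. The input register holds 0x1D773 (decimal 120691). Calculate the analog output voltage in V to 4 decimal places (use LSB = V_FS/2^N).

5.8912 V

LSB = 14 V / 2^17 = 106.81 µV.
Code 0x1D773 = 120691 decimal.
V_out = (−7) + 120691 × 0.000106812 V = 5.89119 V.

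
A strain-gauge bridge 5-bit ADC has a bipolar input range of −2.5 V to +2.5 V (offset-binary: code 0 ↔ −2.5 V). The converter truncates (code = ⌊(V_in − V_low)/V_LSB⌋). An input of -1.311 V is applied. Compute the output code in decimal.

code 7

With 32 levels over 5 V, one step is 156.250 mV.
(V_in − V_low)/LSB = (-1.311 − (−2.5)) / 0.15625 = 7.610.
So the output code is 7.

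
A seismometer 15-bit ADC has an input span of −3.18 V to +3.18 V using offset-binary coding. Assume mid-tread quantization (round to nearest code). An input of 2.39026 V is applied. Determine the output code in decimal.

code 28699

Full-scale span = 6.36 V; LSB = 6.36/2^15 = 194.09 µV.
(V_in − V_low)/LSB = (2.39026 − (−3.18)) / 0.000194092 = 28699.101.
round(28699.101) = 28699.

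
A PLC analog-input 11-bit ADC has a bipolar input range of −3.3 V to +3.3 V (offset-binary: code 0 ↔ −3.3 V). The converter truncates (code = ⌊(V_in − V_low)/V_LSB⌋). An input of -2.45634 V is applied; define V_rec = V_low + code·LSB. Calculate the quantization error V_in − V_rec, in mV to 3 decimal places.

2.547 mV

Step size: 6.6 V ÷ 2^11 = 3.223 mV.
(-2.45634 − (−3.3))/0.00322266 = 261.7903; ⌊·⌋ gives code 261.
Reconstructed: -2.4588867 V.
Error = -2.45634 − (−2.4588867) = 0.00254672 V = 2.547 mV.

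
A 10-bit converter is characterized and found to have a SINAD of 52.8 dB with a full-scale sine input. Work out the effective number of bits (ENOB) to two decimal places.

ENOB = (SINAD − 1.76) / 6.02 = (52.8 − 1.76)/6.02 = 8.478.

8.48 bits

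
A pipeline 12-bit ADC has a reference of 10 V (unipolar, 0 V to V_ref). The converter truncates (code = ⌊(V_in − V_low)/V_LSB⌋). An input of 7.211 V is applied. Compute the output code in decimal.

With 4096 levels over 10 V, one step is 2.441 mV.
Input sits at 2953.626 steps above V_low.
So the output code is 2953.

code 2953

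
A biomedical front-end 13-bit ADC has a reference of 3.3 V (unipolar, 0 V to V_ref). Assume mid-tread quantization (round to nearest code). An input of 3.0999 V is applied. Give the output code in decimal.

Full-scale span = 3.3 V; LSB = 3.3/2^13 = 402.83 µV.
(V_in − V_low)/LSB = (3.0999 − 0) / 0.000402832 = 7695.267.
So the output code is 7695.

code 7695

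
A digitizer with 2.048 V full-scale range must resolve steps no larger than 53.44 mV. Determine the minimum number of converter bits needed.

Number of steps required ≥ 2.048 V / 53.44 mV = 38.32.
Need 2^N ≥ 38.32; 2^5 = 32, 2^6 = 64.
Minimum N = 6.

6 bits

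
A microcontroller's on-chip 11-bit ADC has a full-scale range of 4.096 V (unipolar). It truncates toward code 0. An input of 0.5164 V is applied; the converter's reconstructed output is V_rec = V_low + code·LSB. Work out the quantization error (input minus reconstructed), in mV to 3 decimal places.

One LSB is 4.096 V / 2048 = 2.000 mV.
Scaled input = 258.2000 LSBs, so code = 258.
Reconstructed: 0.516 V.
V_in − V_rec = 0.0004 V = 0.400 mV.

0.400 mV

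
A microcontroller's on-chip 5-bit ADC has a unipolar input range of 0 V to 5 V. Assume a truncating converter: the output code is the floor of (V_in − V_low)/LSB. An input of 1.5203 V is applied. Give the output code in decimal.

code 9

LSB = 5 V / 32 = 156.250 mV.
Input sits at 9.730 steps above V_low.
So the output code is 9.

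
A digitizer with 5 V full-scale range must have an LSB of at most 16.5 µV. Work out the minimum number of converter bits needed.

Number of steps required ≥ 5 V / 16.5 µV = 303030.30.
Need 2^N ≥ 303030.30; 2^18 = 262144, 2^19 = 524288.
Minimum N = 19.

19 bits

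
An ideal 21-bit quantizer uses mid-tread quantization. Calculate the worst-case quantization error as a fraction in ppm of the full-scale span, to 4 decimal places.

0.2384 ppm

Rounding → worst-case error = ½ LSB = V_FS/2^22, so 1e+06/4194304 = 0.238419 ppm of full scale.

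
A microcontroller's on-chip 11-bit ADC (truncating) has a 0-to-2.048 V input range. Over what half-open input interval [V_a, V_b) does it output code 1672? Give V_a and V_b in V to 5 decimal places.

[1.67200 V, 1.67300 V)

LSB = 2.048/2^11 = 1.000 mV.
V_a = V_low + 1672·LSB = 1.672 V; V_b = V_low + 1673·LSB = 1.673 V.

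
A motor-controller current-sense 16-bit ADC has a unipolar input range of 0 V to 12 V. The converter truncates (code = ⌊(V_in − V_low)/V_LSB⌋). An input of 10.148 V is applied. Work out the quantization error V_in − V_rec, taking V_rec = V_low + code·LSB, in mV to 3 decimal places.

LSB = 12/2^16 = 183.11 µV.
(10.148 − 0)/0.000183105 = 55421.6107; ⌊·⌋ gives code 55421.
Reconstructed: 10.147888 V.
Difference: 0.000111816 V → 0.112 mV.

0.112 mV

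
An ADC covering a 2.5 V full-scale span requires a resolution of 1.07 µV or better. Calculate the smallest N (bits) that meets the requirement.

Number of steps required ≥ 2.5 V / 1.07 µV = 2336448.60.
Need 2^N ≥ 2336448.60; 2^21 = 2097152, 2^22 = 4194304.
Minimum N = 22.

22 bits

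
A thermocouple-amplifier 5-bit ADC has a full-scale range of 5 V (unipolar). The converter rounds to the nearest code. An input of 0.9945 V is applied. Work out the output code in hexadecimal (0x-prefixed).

code 0x6 (decimal 6)

With 32 levels over 5 V, one step is 156.250 mV.
(V_in − V_low)/LSB = (0.9945 − 0) / 0.15625 = 6.365.
Round → code 6.
In hexadecimal (0x-prefixed): 0x6.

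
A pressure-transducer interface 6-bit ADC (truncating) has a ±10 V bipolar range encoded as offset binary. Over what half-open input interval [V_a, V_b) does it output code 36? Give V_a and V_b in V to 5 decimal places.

[1.25000 V, 1.56250 V)

LSB = 20/2^6 = 312.500 mV.
V_a = V_low + 36·LSB = 1.25 V; V_b = V_low + 37·LSB = 1.5625 V.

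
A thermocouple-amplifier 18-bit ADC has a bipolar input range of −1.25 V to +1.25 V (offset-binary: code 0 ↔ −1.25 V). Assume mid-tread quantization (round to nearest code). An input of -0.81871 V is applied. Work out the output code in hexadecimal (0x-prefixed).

With 262144 levels over 2.5 V, one step is 9.54 µV.
(-0.81871 − (−1.25)) / 9.53674e-06 = 45224.034 LSBs.
So the output code is 45224.
In hexadecimal (0x-prefixed): 0xB0A8.

code 0xB0A8 (decimal 45224)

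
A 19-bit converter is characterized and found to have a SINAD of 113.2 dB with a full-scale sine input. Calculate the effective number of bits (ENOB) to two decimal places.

ENOB = (SINAD − 1.76) / 6.02 = (113.2 − 1.76)/6.02 = 18.512.

18.51 bits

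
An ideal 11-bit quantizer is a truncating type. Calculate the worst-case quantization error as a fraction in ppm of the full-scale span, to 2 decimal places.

Truncating → worst-case error = 1 LSB = V_FS/2^11, so 1e+06/2048 = 488.281 ppm of full scale.

488.28 ppm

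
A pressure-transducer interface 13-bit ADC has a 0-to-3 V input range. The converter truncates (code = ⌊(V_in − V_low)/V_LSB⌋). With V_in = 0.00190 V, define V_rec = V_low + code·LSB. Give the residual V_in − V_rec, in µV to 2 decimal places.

One LSB is 3 V / 8192 = 366.21 µV.
Scaled input = 5.1883 LSBs, so code = 5.
Code 5 maps back to 0 + 5×0.000366211 V = 0.0018310547 V.
Difference: 6.89453e-05 V → 68.95 µV.

68.95 µV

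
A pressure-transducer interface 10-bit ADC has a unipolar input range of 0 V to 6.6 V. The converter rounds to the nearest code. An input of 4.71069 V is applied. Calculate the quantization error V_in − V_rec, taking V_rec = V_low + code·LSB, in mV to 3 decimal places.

Step size: 6.6 V ÷ 2^10 = 6.445 mV.
(V_in − V_low)/LSB = (4.71069 − 0)/0.00644531 = 730.8707 → code 731 (round).
Reconstructed: 4.7115234 V.
Difference: -0.000833437 V → -0.833 mV.

-0.833 mV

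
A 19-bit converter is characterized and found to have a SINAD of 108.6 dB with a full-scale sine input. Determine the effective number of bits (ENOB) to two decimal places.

17.75 bits

ENOB = (SINAD − 1.76) / 6.02 = (108.6 − 1.76)/6.02 = 17.748.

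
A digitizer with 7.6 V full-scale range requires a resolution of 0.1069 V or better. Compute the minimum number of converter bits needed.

Number of steps required ≥ 7.6 V / 0.1069 V = 71.09.
Need 2^N ≥ 71.09; 2^6 = 64, 2^7 = 128.
Minimum N = 7.

7 bits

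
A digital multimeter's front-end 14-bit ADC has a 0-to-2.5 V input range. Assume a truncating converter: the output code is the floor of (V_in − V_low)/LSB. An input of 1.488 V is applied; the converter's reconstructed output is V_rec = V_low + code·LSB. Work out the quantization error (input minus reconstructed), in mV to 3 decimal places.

Step size: 2.5 V ÷ 2^14 = 152.59 µV.
(V_in − V_low)/LSB = (1.488 − 0)/0.000152588 = 9751.7568 → code 9751 (floor).
V_rec = 0 + 9751·0.000152588 = 1.4878845 V.
V_in − V_rec = 0.000115479 V = 0.115 mV.

0.115 mV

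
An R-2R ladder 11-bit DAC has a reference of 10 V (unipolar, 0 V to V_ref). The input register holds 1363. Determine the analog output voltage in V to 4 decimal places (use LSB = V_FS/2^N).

6.6553 V

LSB = 10 V / 2^11 = 4.883 mV.
V_out = 0 + 1363 × 0.00488281 V = 6.65527 V.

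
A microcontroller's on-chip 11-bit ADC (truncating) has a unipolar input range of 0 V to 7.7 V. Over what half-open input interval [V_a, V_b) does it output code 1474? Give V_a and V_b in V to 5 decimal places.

[5.54189 V, 5.54565 V)

LSB = 7.7/2^11 = 3.760 mV.
V_a = V_low + 1474·LSB = 5.54189 V; V_b = V_low + 1475·LSB = 5.54565 V.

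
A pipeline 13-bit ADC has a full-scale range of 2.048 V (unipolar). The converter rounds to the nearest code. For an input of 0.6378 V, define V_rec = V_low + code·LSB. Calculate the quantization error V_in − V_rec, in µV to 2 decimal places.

One LSB is 2.048 V / 8192 = 250.00 µV.
(0.6378 − 0)/0.00025 = 2551.2000; round gives code 2551.
V_rec = 0 + 2551·0.00025 = 0.63775 V.
Difference: 5e-05 V → 50.00 µV.

50.00 µV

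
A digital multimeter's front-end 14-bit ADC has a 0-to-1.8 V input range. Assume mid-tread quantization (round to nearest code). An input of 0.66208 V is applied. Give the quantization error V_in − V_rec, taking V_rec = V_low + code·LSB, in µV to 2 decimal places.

One LSB is 1.8 V / 16384 = 109.86 µV.
(0.66208 − 0)/0.000109863 = 6026.3993; round gives code 6026.
Code 6026 maps back to 0 + 6026×0.000109863 V = 0.66203613 V.
Difference: 4.38672e-05 V → 43.87 µV.

43.87 µV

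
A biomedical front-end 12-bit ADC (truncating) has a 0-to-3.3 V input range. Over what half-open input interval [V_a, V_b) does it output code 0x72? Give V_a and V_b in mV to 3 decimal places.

LSB = 3.3/2^12 = 0.806 mV.
Code 0x72 = 114 decimal.
V_a = V_low + 114·LSB = 0.0918457 V; V_b = V_low + 115·LSB = 0.0926514 V.

[91.846 mV, 92.651 mV)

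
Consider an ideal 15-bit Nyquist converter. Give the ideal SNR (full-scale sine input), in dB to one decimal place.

92.1 dB

SNR ≈ 6.02·N + 1.76 dB = 6.02·15 + 1.76 = 92.06 dB.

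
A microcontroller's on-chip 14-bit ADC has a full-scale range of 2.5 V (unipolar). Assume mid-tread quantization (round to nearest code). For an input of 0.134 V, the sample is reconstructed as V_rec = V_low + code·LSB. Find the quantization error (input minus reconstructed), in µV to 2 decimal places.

27.83 µV

Step size: 2.5 V ÷ 2^14 = 152.59 µV.
Scaled input = 878.1824 LSBs, so code = 878.
Reconstructed: 0.13397217 V.
Difference: 2.7832e-05 V → 27.83 µV.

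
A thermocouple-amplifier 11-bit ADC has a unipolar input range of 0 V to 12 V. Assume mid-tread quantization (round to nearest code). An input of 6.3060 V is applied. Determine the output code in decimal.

LSB = 12 V / 2048 = 5.859 mV.
Input sits at 1076.224 steps above V_low.
round(1076.224) = 1076.

code 1076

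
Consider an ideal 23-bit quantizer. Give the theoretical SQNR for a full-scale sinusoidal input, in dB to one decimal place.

140.2 dB

SNR ≈ 6.02·N + 1.76 dB = 6.02·23 + 1.76 = 140.22 dB.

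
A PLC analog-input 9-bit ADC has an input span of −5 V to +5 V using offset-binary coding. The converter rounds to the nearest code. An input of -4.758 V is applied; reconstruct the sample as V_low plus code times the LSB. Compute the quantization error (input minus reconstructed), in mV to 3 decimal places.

7.625 mV

One LSB is 10 V / 512 = 19.531 mV.
(V_in − V_low)/LSB = (-4.758 − (−5))/0.0195312 = 12.3904 → code 12 (round).
Code 12 maps back to (−5) + 12×0.0195312 V = -4.765625 V.
V_in − V_rec = 0.007625 V = 7.625 mV.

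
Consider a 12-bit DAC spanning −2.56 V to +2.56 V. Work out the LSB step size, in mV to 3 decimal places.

Full-scale span = 5.12 V.
LSB = 5.12 / 2^12 = 5.12 / 4096 = 0.00125 V = 1.250 mV.

1.250 mV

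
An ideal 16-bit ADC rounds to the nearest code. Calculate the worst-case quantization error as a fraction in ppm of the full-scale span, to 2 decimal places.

Rounding → worst-case error = ½ LSB = V_FS/2^17, so 1e+06/131072 = 7.62939 ppm of full scale.

7.63 ppm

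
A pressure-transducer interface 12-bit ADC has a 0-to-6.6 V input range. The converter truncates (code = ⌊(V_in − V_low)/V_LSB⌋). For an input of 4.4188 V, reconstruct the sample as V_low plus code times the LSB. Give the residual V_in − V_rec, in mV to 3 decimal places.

0.538 mV

LSB = 6.6/2^12 = 1.611 mV.
Scaled input = 2742.3341 LSBs, so code = 2742.
Reconstructed: 4.4182617 V.
Error = 4.4188 − 4.4182617 = 0.000538281 V = 0.538 mV.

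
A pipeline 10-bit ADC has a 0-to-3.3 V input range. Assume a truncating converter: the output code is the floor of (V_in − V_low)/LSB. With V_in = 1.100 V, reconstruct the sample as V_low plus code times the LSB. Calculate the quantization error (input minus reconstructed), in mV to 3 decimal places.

LSB = 3.3/2^10 = 3.223 mV.
(V_in − V_low)/LSB = (1.100 − 0)/0.00322266 = 341.3333 → code 341 (floor).
V_rec = 0 + 341·0.00322266 = 1.0989258 V.
Error = 1.100 − 1.0989258 = 0.00107422 V = 1.074 mV.

1.074 mV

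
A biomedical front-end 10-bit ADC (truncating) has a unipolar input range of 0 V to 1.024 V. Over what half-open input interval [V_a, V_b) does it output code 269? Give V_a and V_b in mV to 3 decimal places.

[269.000 mV, 270.000 mV)

LSB = 1.024/2^10 = 1.000 mV.
V_a = V_low + 269·LSB = 0.269 V; V_b = V_low + 270·LSB = 0.27 V.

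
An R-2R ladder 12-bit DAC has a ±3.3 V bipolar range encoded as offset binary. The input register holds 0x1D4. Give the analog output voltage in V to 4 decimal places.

-2.5459 V

LSB = 6.6 V / 2^12 = 1.611 mV.
Code 0x1D4 = 468 decimal.
V_out = (−3.3) + 468 × 0.00161133 V = -2.5459 V.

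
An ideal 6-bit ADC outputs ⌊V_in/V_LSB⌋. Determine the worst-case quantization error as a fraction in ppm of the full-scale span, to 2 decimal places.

Truncating → worst-case error = 1 LSB = V_FS/2^6, so 1e+06/64 = 15625 ppm of full scale.

15625.00 ppm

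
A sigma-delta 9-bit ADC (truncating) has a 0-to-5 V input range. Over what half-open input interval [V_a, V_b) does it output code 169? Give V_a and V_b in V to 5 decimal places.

[1.65039 V, 1.66016 V)

LSB = 5/2^9 = 9.766 mV.
V_a = V_low + 169·LSB = 1.65039 V; V_b = V_low + 170·LSB = 1.66016 V.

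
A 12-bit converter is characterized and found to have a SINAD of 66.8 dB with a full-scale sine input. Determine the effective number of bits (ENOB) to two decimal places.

10.80 bits

ENOB = (SINAD − 1.76) / 6.02 = (66.8 − 1.76)/6.02 = 10.804.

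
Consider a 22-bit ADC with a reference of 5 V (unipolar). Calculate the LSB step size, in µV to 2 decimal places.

Full-scale span = 5 V.
LSB = 5 / 2^22 = 5 / 4194304 = 1.19209e-06 V = 1.19 µV.

1.19 µV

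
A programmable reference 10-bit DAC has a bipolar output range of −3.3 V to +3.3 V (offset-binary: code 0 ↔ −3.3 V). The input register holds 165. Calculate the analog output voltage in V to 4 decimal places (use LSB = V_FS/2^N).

-2.2365 V

LSB = 6.6 V / 2^10 = 6.445 mV.
V_out = (−3.3) + 165 × 0.00644531 V = -2.23652 V.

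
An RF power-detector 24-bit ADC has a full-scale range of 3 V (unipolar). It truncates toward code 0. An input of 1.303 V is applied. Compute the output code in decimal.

LSB = 3 V / 16777216 = 0.18 µV.
Input sits at 7286904.149 steps above V_low.
⌊·⌋(7286904.149) = 7286904.

code 7286904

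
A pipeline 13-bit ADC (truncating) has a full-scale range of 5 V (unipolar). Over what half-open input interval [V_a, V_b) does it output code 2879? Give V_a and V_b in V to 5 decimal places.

LSB = 5/2^13 = 0.610 mV.
V_a = V_low + 2879·LSB = 1.7572 V; V_b = V_low + 2880·LSB = 1.75781 V.

[1.75720 V, 1.75781 V)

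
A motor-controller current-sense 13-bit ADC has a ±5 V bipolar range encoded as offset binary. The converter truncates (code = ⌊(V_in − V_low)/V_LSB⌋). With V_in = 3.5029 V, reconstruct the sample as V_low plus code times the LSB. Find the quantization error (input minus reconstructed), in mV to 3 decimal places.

Step size: 10 V ÷ 2^13 = 1.221 mV.
Scaled input = 6965.5757 LSBs, so code = 6965.
V_rec = (−5) + 6965·0.0012207 = 3.5021973 V.
Error = 3.5029 − 3.5021973 = 0.000702734 V = 0.703 mV.

0.703 mV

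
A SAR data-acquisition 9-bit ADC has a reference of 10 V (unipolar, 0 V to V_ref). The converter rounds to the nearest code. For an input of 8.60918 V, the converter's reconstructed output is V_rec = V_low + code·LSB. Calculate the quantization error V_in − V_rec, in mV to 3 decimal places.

-4.101 mV

Step size: 10 V ÷ 2^9 = 19.531 mV.
(8.60918 − 0)/0.0195312 = 440.7900; round gives code 441.
Code 441 maps back to 0 + 441×0.0195312 V = 8.6132812 V.
Error = 8.60918 − 8.6132812 = -0.00410125 V = -4.101 mV.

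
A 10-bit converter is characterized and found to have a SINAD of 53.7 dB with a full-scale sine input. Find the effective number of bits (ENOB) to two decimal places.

ENOB = (SINAD − 1.76) / 6.02 = (53.7 − 1.76)/6.02 = 8.628.

8.63 bits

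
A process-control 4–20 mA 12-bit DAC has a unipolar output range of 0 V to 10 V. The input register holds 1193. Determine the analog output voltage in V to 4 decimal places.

LSB = 10 V / 2^12 = 2.441 mV.
V_out = 0 + 1193 × 0.00244141 V = 2.9126 V.

2.9126 V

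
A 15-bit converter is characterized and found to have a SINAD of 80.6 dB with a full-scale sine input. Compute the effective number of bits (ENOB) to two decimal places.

ENOB = (SINAD − 1.76) / 6.02 = (80.6 − 1.76)/6.02 = 13.096.

13.10 bits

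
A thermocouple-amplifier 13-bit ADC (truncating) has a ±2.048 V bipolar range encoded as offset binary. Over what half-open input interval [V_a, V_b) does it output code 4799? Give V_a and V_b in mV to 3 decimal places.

LSB = 4.096/2^13 = 0.500 mV.
V_a = V_low + 4799·LSB = 0.3515 V; V_b = V_low + 4800·LSB = 0.352 V.

[351.500 mV, 352.000 mV)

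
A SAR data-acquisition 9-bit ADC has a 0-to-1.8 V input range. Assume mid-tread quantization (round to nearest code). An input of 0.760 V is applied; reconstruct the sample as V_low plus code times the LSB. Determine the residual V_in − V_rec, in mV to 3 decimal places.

Step size: 1.8 V ÷ 2^9 = 3.516 mV.
(V_in − V_low)/LSB = (0.760 − 0)/0.00351563 = 216.1778 → code 216 (round).
Code 216 maps back to 0 + 216×0.00351563 V = 0.759375 V.
Error = 0.760 − 0.759375 = 0.000625 V = 0.625 mV.

0.625 mV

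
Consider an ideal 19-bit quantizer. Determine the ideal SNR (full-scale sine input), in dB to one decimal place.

116.1 dB

SNR ≈ 6.02·N + 1.76 dB = 6.02·19 + 1.76 = 116.14 dB.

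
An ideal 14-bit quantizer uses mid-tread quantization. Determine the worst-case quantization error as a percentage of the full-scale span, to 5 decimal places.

0.00305 %

Rounding → worst-case error = ½ LSB = V_FS/2^15, so 100/32768 = 0.00305176 % of full scale.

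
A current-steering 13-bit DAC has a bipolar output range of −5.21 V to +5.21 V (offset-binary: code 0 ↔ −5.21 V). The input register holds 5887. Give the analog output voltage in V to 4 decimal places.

2.2781 V

LSB = 10.42 V / 2^13 = 1.272 mV.
V_out = (−5.21) + 5887 × 0.00127197 V = 2.2781 V.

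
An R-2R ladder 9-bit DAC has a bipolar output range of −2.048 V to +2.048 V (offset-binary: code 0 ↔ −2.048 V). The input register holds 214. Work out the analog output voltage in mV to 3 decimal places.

LSB = 4.096 V / 2^9 = 8.000 mV.
V_out = (−2.048) + 214 × 0.008 V = -0.336 V.
= -336.000 mV.

-336.000 mV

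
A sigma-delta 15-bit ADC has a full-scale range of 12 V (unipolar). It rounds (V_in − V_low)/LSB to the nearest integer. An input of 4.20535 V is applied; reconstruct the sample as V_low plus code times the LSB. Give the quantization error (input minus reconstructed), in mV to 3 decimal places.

One LSB is 12 V / 32768 = 366.21 µV.
Scaled input = 11483.4091 LSBs, so code = 11483.
V_rec = 0 + 11483·0.000366211 = 4.2052002 V.
Error = 4.20535 − 4.2052002 = 0.000149805 V = 0.150 mV.

0.150 mV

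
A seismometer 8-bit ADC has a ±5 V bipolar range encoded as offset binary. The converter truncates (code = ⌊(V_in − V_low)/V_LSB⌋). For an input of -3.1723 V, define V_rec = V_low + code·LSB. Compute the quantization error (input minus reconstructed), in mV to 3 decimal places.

30.825 mV

Step size: 10 V ÷ 2^8 = 39.062 mV.
Scaled input = 46.7891 LSBs, so code = 46.
V_rec = (−5) + 46·0.0390625 = -3.203125 V.
Error = -3.1723 − (−3.203125) = 0.030825 V = 30.825 mV.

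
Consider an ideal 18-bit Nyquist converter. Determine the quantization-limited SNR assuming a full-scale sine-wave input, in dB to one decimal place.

110.1 dB

SNR ≈ 6.02·N + 1.76 dB = 6.02·18 + 1.76 = 110.12 dB.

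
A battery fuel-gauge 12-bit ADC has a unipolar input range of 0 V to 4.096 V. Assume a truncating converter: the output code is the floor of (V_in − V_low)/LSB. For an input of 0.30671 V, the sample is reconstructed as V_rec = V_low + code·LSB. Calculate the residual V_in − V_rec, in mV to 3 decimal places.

One LSB is 4.096 V / 4096 = 1.000 mV.
(V_in − V_low)/LSB = (0.30671 − 0)/0.001 = 306.7100 → code 306 (floor).
V_rec = 0 + 306·0.001 = 0.306 V.
Error = 0.30671 − 0.306 = 0.00071 V = 0.710 mV.

0.710 mV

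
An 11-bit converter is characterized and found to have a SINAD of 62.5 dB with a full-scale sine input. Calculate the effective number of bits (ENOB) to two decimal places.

10.09 bits

ENOB = (SINAD − 1.76) / 6.02 = (62.5 − 1.76)/6.02 = 10.090.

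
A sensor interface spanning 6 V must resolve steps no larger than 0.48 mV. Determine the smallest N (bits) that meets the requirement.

Number of steps required ≥ 6 V / 0.48 mV = 12500.00.
Need 2^N ≥ 12500.00; 2^13 = 8192, 2^14 = 16384.
Minimum N = 14.

14 bits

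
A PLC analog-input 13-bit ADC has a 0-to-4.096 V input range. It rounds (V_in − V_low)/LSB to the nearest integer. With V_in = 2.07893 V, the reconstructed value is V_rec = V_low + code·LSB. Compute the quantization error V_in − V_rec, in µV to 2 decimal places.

Step size: 4.096 V ÷ 2^13 = 0.500 mV.
Scaled input = 4157.8600 LSBs, so code = 4158.
V_rec = 0 + 4158·0.0005 = 2.079 V.
V_in − V_rec = -7e-05 V = -70.00 µV.

-70.00 µV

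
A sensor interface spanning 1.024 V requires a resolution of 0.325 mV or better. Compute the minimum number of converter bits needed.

12 bits

Number of steps required ≥ 1.024 V / 0.325 mV = 3150.77.
Need 2^N ≥ 3150.77; 2^11 = 2048, 2^12 = 4096.
Minimum N = 12.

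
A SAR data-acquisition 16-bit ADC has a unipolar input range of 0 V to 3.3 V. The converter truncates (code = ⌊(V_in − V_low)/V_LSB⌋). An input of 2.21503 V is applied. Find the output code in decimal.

With 65536 levels over 3.3 V, one step is 50.35 µV.
(2.21503 − 0) / 5.0354e-05 = 43989.153 LSBs.
⌊·⌋(43989.153) = 43989.

code 43989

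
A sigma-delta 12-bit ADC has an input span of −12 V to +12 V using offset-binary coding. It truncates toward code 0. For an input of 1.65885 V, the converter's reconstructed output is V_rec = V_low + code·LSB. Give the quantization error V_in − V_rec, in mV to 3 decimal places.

Step size: 24 V ÷ 2^12 = 5.859 mV.
(V_in − V_low)/LSB = (1.65885 − (−12))/0.00585938 = 2331.1104 → code 2331 (floor).
V_rec = (−12) + 2331·0.00585938 = 1.6582031 V.
V_in − V_rec = 0.000646875 V = 0.647 mV.

0.647 mV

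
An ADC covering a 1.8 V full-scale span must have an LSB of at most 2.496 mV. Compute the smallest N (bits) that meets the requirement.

10 bits

Number of steps required ≥ 1.8 V / 2.496 mV = 721.15.
Need 2^N ≥ 721.15; 2^9 = 512, 2^10 = 1024.
Minimum N = 10.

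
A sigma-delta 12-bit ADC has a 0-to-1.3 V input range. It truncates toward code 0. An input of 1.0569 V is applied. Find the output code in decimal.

code 3330

With 4096 levels over 1.3 V, one step is 317.38 µV.
(1.0569 − 0) / 0.000317383 = 3330.048 LSBs.
So the output code is 3330.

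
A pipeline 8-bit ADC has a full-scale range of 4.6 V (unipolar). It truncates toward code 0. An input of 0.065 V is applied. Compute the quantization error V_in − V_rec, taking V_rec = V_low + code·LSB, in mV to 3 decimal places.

Step size: 4.6 V ÷ 2^8 = 17.969 mV.
(0.065 − 0)/0.0179687 = 3.6174; ⌊·⌋ gives code 3.
Reconstructed: 0.05390625 V.
V_in − V_rec = 0.0110937 V = 11.094 mV.

11.094 mV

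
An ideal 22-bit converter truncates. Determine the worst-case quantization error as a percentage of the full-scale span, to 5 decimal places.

0.00002 %

Truncating → worst-case error = 1 LSB = V_FS/2^22, so 100/4194304 = 2.38419e-05 % of full scale.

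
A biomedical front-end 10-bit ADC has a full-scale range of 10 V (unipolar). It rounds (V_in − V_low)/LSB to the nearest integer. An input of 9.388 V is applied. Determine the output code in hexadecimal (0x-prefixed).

LSB = 10 V / 1024 = 9.766 mV.
Input sits at 961.331 steps above V_low.
Round → code 961.
In hexadecimal (0x-prefixed): 0x3C1.

code 0x3C1 (decimal 961)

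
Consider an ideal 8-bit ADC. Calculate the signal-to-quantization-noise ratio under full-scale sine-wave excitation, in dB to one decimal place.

49.9 dB

SNR ≈ 6.02·N + 1.76 dB = 6.02·8 + 1.76 = 49.92 dB.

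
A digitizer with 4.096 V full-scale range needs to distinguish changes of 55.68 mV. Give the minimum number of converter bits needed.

7 bits

Number of steps required ≥ 4.096 V / 55.68 mV = 73.56.
Need 2^N ≥ 73.56; 2^6 = 64, 2^7 = 128.
Minimum N = 7.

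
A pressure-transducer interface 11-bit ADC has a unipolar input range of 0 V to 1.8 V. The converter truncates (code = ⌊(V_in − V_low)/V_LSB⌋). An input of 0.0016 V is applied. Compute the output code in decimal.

Full-scale span = 1.8 V; LSB = 1.8/2^11 = 0.879 mV.
(V_in − V_low)/LSB = (0.0016 − 0) / 0.000878906 = 1.820.
Floor → code 1.

code 1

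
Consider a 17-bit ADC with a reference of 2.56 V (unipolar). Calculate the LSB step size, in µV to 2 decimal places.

19.53 µV

Full-scale span = 2.56 V.
LSB = 2.56 / 2^17 = 2.56 / 131072 = 1.95313e-05 V = 19.53 µV.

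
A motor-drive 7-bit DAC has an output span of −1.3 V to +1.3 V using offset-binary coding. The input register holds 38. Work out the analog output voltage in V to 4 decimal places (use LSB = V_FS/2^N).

-0.5281 V

LSB = 2.6 V / 2^7 = 20.312 mV.
V_out = (−1.3) + 38 × 0.0203125 V = -0.528125 V.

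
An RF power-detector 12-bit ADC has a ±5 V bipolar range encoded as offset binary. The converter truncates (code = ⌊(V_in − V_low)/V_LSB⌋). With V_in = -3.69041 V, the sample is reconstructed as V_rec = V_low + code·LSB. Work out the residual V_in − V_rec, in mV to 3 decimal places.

One LSB is 10 V / 4096 = 2.441 mV.
Scaled input = 536.4081 LSBs, so code = 536.
Reconstructed: -3.6914062 V.
V_in − V_rec = 0.00099625 V = 0.996 mV.

0.996 mV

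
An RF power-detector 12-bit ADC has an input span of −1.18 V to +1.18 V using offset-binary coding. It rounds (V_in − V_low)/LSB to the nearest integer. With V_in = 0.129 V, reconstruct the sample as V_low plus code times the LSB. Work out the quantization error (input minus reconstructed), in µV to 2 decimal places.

-62.50 µV

Step size: 2.36 V ÷ 2^12 = 0.576 mV.
(0.129 − (−1.18))/0.000576172 = 2271.8915; round gives code 2272.
Reconstructed: 0.1290625 V.
Error = 0.129 − 0.1290625 = -6.25e-05 V = -62.50 µV.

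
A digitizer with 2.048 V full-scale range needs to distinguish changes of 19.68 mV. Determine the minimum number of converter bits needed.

7 bits

Number of steps required ≥ 2.048 V / 19.68 mV = 104.07.
Need 2^N ≥ 104.07; 2^6 = 64, 2^7 = 128.
Minimum N = 7.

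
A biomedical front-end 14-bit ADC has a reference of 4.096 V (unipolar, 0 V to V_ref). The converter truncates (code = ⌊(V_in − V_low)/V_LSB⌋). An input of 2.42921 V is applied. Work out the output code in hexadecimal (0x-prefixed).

With 16384 levels over 4.096 V, one step is 250.00 µV.
(V_in − V_low)/LSB = (2.42921 − 0) / 0.00025 = 9716.840.
⌊·⌋(9716.840) = 9716.
In hexadecimal (0x-prefixed): 0x25F4.

code 0x25F4 (decimal 9716)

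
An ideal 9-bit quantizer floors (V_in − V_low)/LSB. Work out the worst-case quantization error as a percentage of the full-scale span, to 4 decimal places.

0.1953 %

Truncating → worst-case error = 1 LSB = V_FS/2^9, so 100/512 = 0.195312 % of full scale.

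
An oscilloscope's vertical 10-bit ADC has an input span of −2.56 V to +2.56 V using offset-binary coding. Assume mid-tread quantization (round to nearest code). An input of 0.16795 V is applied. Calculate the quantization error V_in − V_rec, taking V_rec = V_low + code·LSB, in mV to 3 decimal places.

LSB = 5.12/2^10 = 5.000 mV.
Scaled input = 545.5900 LSBs, so code = 546.
Code 546 maps back to (−2.56) + 546×0.005 V = 0.17 V.
V_in − V_rec = -0.00205 V = -2.050 mV.

-2.050 mV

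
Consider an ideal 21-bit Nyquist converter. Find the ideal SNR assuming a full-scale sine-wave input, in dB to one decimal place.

128.2 dB

SNR ≈ 6.02·N + 1.76 dB = 6.02·21 + 1.76 = 128.18 dB.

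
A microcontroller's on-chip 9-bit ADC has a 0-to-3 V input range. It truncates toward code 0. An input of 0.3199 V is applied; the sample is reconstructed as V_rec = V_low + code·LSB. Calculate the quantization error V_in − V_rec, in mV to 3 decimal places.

LSB = 3/2^9 = 5.859 mV.
(V_in − V_low)/LSB = (0.3199 − 0)/0.00585938 = 54.5963 → code 54 (floor).
Code 54 maps back to 0 + 54×0.00585938 V = 0.31640625 V.
V_in − V_rec = 0.00349375 V = 3.494 mV.

3.494 mV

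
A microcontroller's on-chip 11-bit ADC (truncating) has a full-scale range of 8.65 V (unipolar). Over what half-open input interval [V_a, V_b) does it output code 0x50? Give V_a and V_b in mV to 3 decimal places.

LSB = 8.65/2^11 = 4.224 mV.
Code 0x50 = 80 decimal.
V_a = V_low + 80·LSB = 0.337891 V; V_b = V_low + 81·LSB = 0.342114 V.

[337.891 mV, 342.114 mV)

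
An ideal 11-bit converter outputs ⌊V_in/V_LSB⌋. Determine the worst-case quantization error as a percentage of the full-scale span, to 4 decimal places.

0.0488 %

Truncating → worst-case error = 1 LSB = V_FS/2^11, so 100/2048 = 0.0488281 % of full scale.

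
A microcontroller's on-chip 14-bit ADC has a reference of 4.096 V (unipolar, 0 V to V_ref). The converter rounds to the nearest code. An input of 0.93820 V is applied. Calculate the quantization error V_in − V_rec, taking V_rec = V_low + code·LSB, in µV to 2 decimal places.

LSB = 4.096/2^14 = 250.00 µV.
(0.93820 − 0)/0.00025 = 3752.8000; round gives code 3753.
V_rec = 0 + 3753·0.00025 = 0.93825 V.
V_in − V_rec = -5e-05 V = -50.00 µV.

-50.00 µV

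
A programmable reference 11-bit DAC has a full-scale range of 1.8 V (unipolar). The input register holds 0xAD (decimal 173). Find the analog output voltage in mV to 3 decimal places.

LSB = 1.8 V / 2^11 = 0.879 mV.
Code 0xAD = 173 decimal.
V_out = 0 + 173 × 0.000878906 V = 0.152051 V.
= 152.051 mV.

152.051 mV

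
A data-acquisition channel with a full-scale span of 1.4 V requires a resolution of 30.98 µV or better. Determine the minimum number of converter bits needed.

Number of steps required ≥ 1.4 V / 30.98 µV = 45190.45.
Need 2^N ≥ 45190.45; 2^15 = 32768, 2^16 = 65536.
Minimum N = 16.

16 bits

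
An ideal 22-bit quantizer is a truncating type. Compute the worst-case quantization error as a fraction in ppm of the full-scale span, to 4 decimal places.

0.2384 ppm

Truncating → worst-case error = 1 LSB = V_FS/2^22, so 1e+06/4194304 = 0.238419 ppm of full scale.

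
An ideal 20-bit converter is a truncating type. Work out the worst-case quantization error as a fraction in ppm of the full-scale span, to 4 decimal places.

Truncating → worst-case error = 1 LSB = V_FS/2^20, so 1e+06/1048576 = 0.953674 ppm of full scale.

0.9537 ppm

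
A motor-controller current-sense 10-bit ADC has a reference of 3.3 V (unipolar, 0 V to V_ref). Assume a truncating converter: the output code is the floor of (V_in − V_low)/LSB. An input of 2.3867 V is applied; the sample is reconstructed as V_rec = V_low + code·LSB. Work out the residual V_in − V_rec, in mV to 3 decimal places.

One LSB is 3.3 V / 1024 = 3.223 mV.
Scaled input = 740.6002 LSBs, so code = 740.
Reconstructed: 2.3847656 V.
Error = 2.3867 − 2.3847656 = 0.00193437 V = 1.934 mV.

1.934 mV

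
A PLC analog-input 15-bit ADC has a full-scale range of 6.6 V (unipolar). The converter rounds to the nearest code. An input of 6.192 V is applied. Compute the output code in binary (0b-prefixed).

LSB = 6.6 V / 32768 = 201.42 µV.
Input sits at 30742.342 steps above V_low.
round(30742.342) = 30742.
In binary (0b-prefixed): 0b111100000010110.

code 0b111100000010110 (decimal 30742)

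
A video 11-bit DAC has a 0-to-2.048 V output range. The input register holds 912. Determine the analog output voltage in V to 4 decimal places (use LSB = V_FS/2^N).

0.9120 V

LSB = 2.048 V / 2^11 = 1.000 mV.
V_out = 0 + 912 × 0.001 V = 0.912 V.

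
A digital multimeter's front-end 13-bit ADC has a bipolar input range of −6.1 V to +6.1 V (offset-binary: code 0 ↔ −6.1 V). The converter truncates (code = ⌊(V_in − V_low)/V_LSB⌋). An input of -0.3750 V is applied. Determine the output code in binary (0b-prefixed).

code 0b111100000100 (decimal 3844)

LSB = 12.2 V / 8192 = 1.489 mV.
(V_in − V_low)/LSB = (-0.3750 − (−6.1)) / 0.00148926 = 3844.197.
Floor → code 3844.
In binary (0b-prefixed): 0b111100000100.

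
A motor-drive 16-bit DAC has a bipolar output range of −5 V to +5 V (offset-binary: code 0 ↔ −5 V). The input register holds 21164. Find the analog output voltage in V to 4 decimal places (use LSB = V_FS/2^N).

LSB = 10 V / 2^16 = 152.59 µV.
V_out = (−5) + 21164 × 0.000152588 V = -1.77063 V.

-1.7706 V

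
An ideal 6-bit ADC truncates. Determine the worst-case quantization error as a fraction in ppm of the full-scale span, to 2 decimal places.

Truncating → worst-case error = 1 LSB = V_FS/2^6, so 1e+06/64 = 15625 ppm of full scale.

15625.00 ppm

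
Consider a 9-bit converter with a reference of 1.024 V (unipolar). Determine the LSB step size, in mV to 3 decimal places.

Full-scale span = 1.024 V.
LSB = 1.024 / 2^9 = 1.024 / 512 = 0.002 V = 2.000 mV.

2.000 mV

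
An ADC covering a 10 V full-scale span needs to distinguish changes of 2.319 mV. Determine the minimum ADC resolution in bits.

13 bits

Number of steps required ≥ 10 V / 2.319 mV = 4312.20.
Need 2^N ≥ 4312.20; 2^12 = 4096, 2^13 = 8192.
Minimum N = 13.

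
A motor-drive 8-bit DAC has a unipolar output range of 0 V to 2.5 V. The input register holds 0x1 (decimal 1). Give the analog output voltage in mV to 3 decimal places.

LSB = 2.5 V / 2^8 = 9.766 mV.
Code 0x1 = 1 decimal.
V_out = 0 + 1 × 0.00976562 V = 0.00976562 V.
= 9.766 mV.

9.766 mV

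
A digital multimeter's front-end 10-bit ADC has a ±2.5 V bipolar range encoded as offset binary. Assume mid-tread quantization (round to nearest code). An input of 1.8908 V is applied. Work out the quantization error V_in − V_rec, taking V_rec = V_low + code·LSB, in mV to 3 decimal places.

1.152 mV

One LSB is 5 V / 1024 = 4.883 mV.
Scaled input = 899.2358 LSBs, so code = 899.
Code 899 maps back to (−2.5) + 899×0.00488281 V = 1.8896484 V.
Difference: 0.00115156 V → 1.152 mV.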